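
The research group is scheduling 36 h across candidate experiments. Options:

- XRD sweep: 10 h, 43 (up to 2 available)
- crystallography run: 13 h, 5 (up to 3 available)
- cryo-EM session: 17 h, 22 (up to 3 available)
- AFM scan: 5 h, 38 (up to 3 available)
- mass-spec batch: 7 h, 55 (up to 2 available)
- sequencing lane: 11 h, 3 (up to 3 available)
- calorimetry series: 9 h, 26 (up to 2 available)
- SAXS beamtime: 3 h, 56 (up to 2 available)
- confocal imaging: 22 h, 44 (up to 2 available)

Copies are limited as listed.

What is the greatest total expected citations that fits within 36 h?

By expected citations per h: SAXS beamtime 18.67, mass-spec batch 7.86, AFM scan 7.60 lead.
Best packing: 3×AFM scan + 2×mass-spec batch + 2×SAXS beamtime — 35 h, 336 total.

336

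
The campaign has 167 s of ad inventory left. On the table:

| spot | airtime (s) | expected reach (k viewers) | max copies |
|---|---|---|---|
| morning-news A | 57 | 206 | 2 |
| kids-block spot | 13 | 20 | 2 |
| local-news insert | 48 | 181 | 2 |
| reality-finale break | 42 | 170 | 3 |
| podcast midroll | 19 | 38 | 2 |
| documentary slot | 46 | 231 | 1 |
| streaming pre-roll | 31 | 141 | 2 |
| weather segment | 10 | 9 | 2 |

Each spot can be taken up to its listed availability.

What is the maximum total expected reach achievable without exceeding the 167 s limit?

A density-first pass picks kids-block spot + reality-finale break + documentary slot + 2×streaming pre-roll — 703 at 163 s.
The 44 s tied up in kids-block spot and streaming pre-roll is better spent on local-news insert — total rises to 723 (167 s).

723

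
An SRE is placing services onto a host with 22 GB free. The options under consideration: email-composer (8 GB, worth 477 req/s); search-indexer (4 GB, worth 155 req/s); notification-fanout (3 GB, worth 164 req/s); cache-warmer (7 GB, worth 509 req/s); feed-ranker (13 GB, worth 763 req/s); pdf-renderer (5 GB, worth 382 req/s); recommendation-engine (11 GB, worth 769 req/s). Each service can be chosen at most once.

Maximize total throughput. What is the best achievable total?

Ranking by ratio (throughput/GB): pdf-renderer 76.40, cache-warmer 72.71, recommendation-engine 69.91, email-composer 59.62.
The ratio heuristic lands on email-composer + cache-warmer + pdf-renderer (1368) but leaves 2 GB idle.
Replace email-composer and pdf-renderer with notification-fanout + recommendation-engine: the trade gains 74 net, giving 1442 at 21 GB.
Next best is search-indexer + cache-warmer + recommendation-engine at 1433 (22 GB) — short by 9.

1442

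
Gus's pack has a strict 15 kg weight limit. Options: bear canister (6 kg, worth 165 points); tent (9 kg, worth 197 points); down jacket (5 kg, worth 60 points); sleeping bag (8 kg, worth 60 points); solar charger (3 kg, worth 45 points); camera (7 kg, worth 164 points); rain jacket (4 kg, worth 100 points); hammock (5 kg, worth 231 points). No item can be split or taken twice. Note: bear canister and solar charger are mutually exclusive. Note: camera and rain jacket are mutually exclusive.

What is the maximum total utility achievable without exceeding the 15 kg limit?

The ratio ordering already packs tightly: bear canister + rain jacket + hammock, 15 kg, 496.
Every other selection either busts 15 kg or breaks a pairing rule or fails to beat 496.

496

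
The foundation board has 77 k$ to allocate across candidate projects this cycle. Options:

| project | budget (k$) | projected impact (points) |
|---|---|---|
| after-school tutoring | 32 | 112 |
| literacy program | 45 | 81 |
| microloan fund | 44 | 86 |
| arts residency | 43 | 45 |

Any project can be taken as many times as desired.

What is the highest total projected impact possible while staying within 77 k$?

2×after-school tutoring uses 64 of the 77 k$ and totals 224.

224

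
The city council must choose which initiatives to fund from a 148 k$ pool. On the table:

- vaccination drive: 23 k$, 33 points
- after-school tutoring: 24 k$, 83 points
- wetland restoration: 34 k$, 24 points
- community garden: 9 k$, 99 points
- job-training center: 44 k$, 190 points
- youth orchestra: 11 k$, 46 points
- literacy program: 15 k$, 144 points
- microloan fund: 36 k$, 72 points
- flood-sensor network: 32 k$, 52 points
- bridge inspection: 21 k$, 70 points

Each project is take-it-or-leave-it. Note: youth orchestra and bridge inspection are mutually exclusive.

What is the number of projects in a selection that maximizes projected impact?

6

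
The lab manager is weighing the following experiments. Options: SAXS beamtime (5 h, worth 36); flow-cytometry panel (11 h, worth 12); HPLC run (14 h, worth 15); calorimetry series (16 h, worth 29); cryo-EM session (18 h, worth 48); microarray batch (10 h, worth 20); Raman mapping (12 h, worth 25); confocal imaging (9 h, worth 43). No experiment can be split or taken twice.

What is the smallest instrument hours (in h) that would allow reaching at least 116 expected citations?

32

Need the lightest bundle worth ≥ 116.
SAXS beamtime + cryo-EM session + confocal imaging reaches 127 using 32 h.
No combination under 32 h hits 116.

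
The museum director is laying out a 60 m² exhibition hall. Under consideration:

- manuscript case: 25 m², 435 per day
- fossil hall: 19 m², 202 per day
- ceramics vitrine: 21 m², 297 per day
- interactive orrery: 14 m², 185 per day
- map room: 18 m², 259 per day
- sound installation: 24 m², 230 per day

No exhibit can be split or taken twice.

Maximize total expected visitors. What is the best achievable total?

917

Density check — manuscript case 17.40, map room 14.39, ceramics vitrine 14.14, interactive orrery 13.21 are the best per m².
Taking the top-ratio exhibits first gives manuscript case + interactive orrery + map room for 879 (57 m²).
The 18 m² tied up in map room is better spent on ceramics vitrine — total rises to 917 (60 m²).
Runner-up manuscript case + interactive orrery + map room tops out at 879.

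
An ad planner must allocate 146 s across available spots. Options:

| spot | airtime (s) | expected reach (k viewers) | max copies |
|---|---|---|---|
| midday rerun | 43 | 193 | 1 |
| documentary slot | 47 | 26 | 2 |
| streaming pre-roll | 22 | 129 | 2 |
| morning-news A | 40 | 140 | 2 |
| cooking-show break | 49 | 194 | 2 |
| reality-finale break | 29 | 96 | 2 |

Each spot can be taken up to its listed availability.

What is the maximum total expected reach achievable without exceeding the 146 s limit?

646

By expected reach per s: streaming pre-roll 5.86, midday rerun 4.49, cooking-show break 3.96 lead.
The ratio heuristic lands on midday rerun + 2×streaming pre-roll + cooking-show break (645) but leaves 10 s idle.
Dropping midday rerun frees 43 s; slotting in cooking-show break (49 s) lifts the total to 646 at 142 s.
No other feasible combination exceeds 646.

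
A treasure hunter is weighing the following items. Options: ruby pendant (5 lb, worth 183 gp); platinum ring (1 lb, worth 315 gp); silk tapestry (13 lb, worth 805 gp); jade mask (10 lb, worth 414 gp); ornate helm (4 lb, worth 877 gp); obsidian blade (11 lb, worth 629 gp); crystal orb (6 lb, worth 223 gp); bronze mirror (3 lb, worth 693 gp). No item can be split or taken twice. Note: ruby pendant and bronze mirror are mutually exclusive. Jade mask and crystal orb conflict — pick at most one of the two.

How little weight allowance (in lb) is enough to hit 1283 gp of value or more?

7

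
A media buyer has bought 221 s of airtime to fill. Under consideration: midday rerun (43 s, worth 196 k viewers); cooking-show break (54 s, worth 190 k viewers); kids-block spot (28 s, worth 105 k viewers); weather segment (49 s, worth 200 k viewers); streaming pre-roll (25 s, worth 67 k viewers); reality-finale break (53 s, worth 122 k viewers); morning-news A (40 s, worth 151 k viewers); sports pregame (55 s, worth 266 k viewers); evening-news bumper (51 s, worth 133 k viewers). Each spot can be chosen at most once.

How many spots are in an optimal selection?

5

The maximum expected reach within 221 s is 918.
One optimal bundle: midday rerun + kids-block spot + weather segment + morning-news A + sports pregame (215 s).
Any selection reaching 918 contains exactly 5 spots.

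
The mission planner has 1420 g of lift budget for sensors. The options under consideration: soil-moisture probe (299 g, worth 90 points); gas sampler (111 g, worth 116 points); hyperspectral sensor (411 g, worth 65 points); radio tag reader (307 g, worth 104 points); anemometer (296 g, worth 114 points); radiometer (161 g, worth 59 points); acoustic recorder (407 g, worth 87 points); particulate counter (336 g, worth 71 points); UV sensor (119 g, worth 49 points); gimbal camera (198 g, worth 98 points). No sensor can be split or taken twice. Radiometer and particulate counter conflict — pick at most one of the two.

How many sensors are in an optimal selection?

6

The maximum data value within 1420 g is 581.
For example soil-moisture probe + gas sampler + radio tag reader + anemometer + radiometer + gimbal camera achieves it, using 1372 g.
Any selection reaching 581 contains exactly 6 sensors.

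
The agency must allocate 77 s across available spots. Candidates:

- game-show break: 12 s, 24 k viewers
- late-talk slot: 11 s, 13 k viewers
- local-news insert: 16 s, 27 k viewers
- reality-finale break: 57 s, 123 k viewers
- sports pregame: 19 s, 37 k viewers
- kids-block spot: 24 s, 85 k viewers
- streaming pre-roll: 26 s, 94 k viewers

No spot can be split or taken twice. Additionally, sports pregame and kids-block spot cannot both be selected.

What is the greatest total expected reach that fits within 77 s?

By expected reach per s: streaming pre-roll 3.62, kids-block spot 3.54, reality-finale break 2.16, game-show break 2.00 lead.
Greedy by ratio would take game-show break + late-talk slot + kids-block spot + streaming pre-roll: 73 s used, total 216.
The 12 s tied up in game-show break is better spent on local-news insert — total rises to 219 (77 s).
Every other selection either busts 77 s or breaks a pairing rule or fails to beat 219.

219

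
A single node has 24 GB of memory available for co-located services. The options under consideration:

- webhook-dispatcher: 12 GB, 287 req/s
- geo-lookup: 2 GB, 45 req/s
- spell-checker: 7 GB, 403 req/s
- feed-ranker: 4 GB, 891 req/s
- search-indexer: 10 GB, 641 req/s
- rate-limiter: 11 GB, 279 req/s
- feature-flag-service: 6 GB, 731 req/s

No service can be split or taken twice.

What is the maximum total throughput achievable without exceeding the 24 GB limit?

2308

Density check — feed-ranker 222.75, feature-flag-service 121.83, search-indexer 64.10, spell-checker 57.57 are the best per GB.
The ratio ordering already packs tightly: geo-lookup + feed-ranker + search-indexer + feature-flag-service, 22 GB, 2308.
Next best is feed-ranker + search-indexer + feature-flag-service at 2263 (20 GB) — short by 45.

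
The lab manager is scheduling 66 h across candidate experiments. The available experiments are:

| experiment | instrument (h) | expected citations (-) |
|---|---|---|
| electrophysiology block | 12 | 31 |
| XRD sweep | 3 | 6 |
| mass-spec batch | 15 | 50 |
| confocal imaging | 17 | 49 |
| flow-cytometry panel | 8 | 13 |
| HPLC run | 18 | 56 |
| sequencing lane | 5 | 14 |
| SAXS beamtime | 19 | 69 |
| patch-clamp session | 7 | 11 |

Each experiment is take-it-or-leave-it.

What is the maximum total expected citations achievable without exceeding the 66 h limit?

206

Ranking by ratio (expected citations/h): SAXS beamtime 3.63, mass-spec batch 3.33, HPLC run 3.11.
Taking the top-ratio experiments first gives XRD sweep + mass-spec batch + HPLC run + sequencing lane + SAXS beamtime for 195 (60 h).
Dropping XRD sweep and sequencing lane frees 8 h; slotting in electrophysiology block (12 h) lifts the total to 206 at 64 h.
Runner-up electrophysiology block + XRD sweep + mass-spec batch + confocal imaging + SAXS beamtime tops out at 205.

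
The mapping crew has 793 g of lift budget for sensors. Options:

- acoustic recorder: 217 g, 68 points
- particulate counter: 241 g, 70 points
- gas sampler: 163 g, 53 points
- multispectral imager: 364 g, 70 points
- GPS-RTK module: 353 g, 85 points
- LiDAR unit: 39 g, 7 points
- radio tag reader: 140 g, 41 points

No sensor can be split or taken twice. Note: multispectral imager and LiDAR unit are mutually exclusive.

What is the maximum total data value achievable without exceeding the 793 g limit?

232

The ratio ordering already packs tightly: acoustic recorder + particulate counter + gas sampler + radio tag reader, 761 g, 232.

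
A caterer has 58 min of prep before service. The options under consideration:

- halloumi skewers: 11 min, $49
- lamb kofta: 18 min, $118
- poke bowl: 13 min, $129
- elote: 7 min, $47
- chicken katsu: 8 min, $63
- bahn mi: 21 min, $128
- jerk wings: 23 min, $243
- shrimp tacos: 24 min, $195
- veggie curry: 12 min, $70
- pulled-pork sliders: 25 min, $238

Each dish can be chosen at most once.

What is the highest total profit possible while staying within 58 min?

544

A density-first pass picks poke bowl + elote + chicken katsu + jerk wings — 482 at 51 min.
Replace poke bowl and elote with pulled-pork sliders: the trade gains 62 net, giving 544 at 56 min.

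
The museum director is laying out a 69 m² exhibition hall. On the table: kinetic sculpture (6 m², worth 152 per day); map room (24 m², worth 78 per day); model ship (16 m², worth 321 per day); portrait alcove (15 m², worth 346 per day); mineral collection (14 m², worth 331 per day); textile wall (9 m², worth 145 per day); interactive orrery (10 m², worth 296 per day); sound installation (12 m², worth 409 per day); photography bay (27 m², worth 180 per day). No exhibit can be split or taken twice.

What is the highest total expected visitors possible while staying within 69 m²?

By expected visitors per m²: sound installation 34.08, interactive orrery 29.60, kinetic sculpture 25.33, mineral collection 23.64 lead.
Filling by ratio: kinetic sculpture + portrait alcove + mineral collection + textile wall + interactive orrery + sound installation for 1679, with 3 m² left unused.
Replace kinetic sculpture and textile wall with model ship: the trade gains 24 net, giving 1703 at 67 m².

1703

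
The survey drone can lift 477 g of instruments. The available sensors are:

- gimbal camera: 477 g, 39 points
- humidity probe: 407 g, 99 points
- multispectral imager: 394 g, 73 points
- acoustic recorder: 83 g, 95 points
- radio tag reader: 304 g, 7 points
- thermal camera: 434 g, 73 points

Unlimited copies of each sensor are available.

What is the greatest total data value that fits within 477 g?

475

By data value per g: acoustic recorder 1.14, humidity probe 0.24, multispectral imager 0.19, thermal camera 0.17 lead.
Best packing: 5×acoustic recorder — 415 g, 475 total.
No other feasible combination exceeds 475.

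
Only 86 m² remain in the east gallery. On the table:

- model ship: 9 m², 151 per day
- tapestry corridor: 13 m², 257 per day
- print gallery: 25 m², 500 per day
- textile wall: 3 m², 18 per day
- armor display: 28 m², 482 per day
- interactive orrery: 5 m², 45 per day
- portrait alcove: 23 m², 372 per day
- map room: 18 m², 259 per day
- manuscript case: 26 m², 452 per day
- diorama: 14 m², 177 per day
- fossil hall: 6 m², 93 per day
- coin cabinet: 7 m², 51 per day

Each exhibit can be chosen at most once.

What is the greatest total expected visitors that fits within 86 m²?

1528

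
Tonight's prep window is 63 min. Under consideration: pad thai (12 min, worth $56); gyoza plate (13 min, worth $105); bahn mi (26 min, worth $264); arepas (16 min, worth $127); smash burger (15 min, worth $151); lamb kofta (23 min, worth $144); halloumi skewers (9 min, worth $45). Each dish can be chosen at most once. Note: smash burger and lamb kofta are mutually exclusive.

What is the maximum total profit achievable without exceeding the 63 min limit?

The ratio ordering already packs tightly: gyoza plate + bahn mi + smash burger + halloumi skewers, 63 min, 565.
That's the maximum — no feasible swap from here does better than 565.

565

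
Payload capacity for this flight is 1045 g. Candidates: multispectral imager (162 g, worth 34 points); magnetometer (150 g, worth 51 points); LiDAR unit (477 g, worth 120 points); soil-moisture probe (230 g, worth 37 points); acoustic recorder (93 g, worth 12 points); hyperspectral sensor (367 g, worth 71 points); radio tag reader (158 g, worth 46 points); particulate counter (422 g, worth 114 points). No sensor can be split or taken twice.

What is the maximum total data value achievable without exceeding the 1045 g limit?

263

By data value per g: magnetometer 0.34, radio tag reader 0.29, particulate counter 0.27, LiDAR unit 0.25 lead.
A density-first pass picks multispectral imager + magnetometer + acoustic recorder + radio tag reader + particulate counter — 257 at 985 g.
Replace particulate counter with LiDAR unit: the trade gains 6 net, giving 263 at 1040 g.
The closest alternative, multispectral imager + magnetometer + acoustic recorder + radio tag reader + particulate counter, reaches only 257.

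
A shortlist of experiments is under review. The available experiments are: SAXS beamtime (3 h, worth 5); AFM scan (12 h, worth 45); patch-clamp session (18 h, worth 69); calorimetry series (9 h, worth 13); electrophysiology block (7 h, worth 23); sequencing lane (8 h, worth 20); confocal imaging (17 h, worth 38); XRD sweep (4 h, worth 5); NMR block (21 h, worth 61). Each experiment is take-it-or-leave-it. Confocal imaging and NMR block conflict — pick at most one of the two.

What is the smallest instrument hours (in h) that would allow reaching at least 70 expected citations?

Look for the lowest-instrument combination reaching 70.
SAXS beamtime + patch-clamp session: 74 expected citations at 21 h.
No combination under 21 h hits 70.

21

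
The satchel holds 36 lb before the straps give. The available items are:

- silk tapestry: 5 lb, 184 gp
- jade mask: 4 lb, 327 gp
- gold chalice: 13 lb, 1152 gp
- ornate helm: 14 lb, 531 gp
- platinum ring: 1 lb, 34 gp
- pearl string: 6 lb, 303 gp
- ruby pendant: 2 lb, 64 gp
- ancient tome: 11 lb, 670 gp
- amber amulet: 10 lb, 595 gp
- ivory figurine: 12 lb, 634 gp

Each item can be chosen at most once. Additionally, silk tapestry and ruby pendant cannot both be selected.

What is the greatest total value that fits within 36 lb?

Taking the top-ratio items first gives jade mask + gold chalice + platinum ring + pearl string + ancient tome for 2486 (35 lb).
Dropping platinum ring frees 1 lb; slotting in ruby pendant (2 lb) lifts the total to 2516 at 36 lb.
The closest alternative, jade mask + gold chalice + platinum ring + pearl string + ancient tome, reaches only 2486.

2516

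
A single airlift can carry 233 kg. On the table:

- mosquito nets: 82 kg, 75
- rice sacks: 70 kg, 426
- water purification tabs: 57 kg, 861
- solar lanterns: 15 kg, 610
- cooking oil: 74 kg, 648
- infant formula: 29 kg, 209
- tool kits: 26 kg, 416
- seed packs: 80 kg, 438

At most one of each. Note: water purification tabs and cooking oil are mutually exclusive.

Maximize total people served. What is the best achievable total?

By people served per kg: solar lanterns 40.67, tool kits 16.00, water purification tabs 15.11 lead.
Taking water purification tabs + solar lanterns + infant formula + tool kits + seed packs: 207 kg used, 2534 in people served.
Next best is rice sacks + water purification tabs + solar lanterns + infant formula + tool kits at 2522 (197 kg) — short by 12.

2534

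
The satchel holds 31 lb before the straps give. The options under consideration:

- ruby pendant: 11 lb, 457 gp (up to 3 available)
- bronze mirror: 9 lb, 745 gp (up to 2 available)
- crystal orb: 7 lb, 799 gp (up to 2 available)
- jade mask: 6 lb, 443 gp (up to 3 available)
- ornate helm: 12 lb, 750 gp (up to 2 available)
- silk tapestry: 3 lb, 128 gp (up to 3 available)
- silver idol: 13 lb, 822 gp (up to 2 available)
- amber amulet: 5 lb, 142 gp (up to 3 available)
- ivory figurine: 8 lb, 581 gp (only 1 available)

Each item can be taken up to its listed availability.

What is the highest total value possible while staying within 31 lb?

2924

Greedy by ratio would take bronze mirror + 2×crystal orb + jade mask: 29 lb used, total 2786.
Replace jade mask with ivory figurine: the trade gains 138 net, giving 2924 at 31 lb.
No other feasible combination exceeds 2924.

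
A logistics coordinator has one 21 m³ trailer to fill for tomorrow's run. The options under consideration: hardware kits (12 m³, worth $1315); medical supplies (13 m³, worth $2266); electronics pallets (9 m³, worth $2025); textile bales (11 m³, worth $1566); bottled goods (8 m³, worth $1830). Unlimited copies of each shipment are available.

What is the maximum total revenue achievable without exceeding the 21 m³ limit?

4096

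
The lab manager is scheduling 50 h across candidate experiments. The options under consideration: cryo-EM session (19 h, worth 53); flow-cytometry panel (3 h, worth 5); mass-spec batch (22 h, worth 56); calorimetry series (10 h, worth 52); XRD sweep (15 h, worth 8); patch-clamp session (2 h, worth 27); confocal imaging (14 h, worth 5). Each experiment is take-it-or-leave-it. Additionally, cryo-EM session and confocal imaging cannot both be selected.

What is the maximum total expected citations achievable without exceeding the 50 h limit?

Taking cryo-EM session + flow-cytometry panel + calorimetry series + XRD sweep + patch-clamp session: 49 h used, 145 in expected citations.

145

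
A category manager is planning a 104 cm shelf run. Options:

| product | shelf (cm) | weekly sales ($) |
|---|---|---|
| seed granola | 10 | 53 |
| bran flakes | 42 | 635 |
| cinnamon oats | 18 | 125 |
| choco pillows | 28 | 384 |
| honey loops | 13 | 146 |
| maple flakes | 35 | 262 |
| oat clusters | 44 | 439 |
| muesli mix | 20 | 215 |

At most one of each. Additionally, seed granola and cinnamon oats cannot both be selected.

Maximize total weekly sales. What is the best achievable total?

Density check — bran flakes 15.12, choco pillows 13.71, honey loops 11.23 are the best per cm.
The ratio ordering already packs tightly: bran flakes + choco pillows + honey loops + muesli mix, 103 cm, 1380.

1380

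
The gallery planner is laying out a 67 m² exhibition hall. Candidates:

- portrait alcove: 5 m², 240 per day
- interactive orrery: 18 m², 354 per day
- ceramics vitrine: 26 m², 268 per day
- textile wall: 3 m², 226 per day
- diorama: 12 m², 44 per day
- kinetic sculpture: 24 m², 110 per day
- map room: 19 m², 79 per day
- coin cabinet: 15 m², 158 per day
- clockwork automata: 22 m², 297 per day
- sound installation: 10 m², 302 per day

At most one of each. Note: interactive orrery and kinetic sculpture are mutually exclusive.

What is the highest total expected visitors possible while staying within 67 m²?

Portrait alcove + interactive orrery + textile wall + clockwork automata + sound installation uses 58 of the 67 m² and totals 1419.
That's the maximum — no feasible swap from here does better than 1419.

1419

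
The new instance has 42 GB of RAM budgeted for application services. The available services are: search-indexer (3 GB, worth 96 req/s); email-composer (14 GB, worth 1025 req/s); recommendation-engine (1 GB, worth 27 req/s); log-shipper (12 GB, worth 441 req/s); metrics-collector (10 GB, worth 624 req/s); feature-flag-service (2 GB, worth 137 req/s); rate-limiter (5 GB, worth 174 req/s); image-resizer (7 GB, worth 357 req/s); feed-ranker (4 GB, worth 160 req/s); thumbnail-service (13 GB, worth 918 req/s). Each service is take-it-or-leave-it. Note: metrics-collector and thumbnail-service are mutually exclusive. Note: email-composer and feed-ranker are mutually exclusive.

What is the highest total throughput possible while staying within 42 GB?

Best packing: email-composer + recommendation-engine + feature-flag-service + rate-limiter + image-resizer + thumbnail-service — 42 GB, 2638 total.
Runner-up email-composer + feature-flag-service + rate-limiter + image-resizer + thumbnail-service tops out at 2611.

2638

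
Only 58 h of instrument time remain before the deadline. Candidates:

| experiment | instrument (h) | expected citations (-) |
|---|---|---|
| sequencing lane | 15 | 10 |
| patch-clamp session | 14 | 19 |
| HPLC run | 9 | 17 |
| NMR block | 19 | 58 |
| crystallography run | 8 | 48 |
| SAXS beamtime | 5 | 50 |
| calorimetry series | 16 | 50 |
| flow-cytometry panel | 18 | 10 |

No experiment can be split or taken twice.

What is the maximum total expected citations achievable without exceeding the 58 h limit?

Density check — SAXS beamtime 10.00, crystallography run 6.00, calorimetry series 3.12, NMR block 3.05 are the best per h.
Taking HPLC run + NMR block + crystallography run + SAXS beamtime + calorimetry series: 57 h used, 223 in expected citations.

223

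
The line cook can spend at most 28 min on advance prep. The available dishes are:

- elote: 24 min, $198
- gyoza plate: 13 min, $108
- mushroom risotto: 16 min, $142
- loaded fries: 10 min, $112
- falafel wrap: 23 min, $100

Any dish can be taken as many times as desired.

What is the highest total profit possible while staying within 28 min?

254

Density check — loaded fries 11.20, mushroom risotto 8.88, gyoza plate 8.31, elote 8.25 are the best per min.
The ratio heuristic lands on 2×loaded fries (224) but leaves 8 min idle.
The 10 min tied up in loaded fries is better spent on mushroom risotto — total rises to 254 (26 min).
Every other selection either busts 28 min or fails to beat 254.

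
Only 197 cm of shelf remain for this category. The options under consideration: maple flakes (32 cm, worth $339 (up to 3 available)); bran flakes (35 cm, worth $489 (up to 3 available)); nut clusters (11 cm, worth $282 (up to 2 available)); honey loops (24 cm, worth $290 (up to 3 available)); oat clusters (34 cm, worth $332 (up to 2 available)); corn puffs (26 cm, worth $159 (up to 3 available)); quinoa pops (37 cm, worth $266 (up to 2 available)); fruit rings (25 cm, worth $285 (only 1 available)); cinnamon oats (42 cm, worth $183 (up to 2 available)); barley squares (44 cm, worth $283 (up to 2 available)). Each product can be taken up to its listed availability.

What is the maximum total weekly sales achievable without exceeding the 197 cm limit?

A density-first pass picks 3×bran flakes + 2×nut clusters + 2×honey loops — 2611 at 175 cm.
The 35 cm tied up in bran flakes is better spent on maple flakes + honey loops — total rises to 2751 (196 cm).

2751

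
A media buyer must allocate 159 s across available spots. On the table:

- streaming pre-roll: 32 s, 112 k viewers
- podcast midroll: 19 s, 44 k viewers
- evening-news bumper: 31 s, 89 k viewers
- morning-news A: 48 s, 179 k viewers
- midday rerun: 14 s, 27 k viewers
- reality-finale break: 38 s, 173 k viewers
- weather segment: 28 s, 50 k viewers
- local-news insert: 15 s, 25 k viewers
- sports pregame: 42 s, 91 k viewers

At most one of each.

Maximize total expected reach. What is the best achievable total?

By expected reach per s: reality-finale break 4.55, morning-news A 3.73, streaming pre-roll 3.50, evening-news bumper 2.87 lead.
Streaming pre-roll + evening-news bumper + morning-news A + reality-finale break uses 149 of the 159 s and totals 553.
The closest alternative, streaming pre-roll + podcast midroll + morning-news A + midday rerun + reality-finale break, reaches only 535.

553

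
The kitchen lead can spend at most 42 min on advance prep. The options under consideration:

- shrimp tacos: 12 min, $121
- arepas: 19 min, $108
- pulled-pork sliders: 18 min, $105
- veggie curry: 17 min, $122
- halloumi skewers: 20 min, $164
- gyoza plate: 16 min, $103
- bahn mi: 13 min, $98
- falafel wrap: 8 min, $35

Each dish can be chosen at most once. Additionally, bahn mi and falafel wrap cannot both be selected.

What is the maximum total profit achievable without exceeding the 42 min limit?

341

Filling by ratio: shrimp tacos + halloumi skewers + falafel wrap for 320, with 2 min left unused.
The 28 min tied up in halloumi skewers and falafel wrap is better spent on veggie curry + bahn mi — total rises to 341 (42 min).
Runner-up shrimp tacos + gyoza plate + bahn mi tops out at 322.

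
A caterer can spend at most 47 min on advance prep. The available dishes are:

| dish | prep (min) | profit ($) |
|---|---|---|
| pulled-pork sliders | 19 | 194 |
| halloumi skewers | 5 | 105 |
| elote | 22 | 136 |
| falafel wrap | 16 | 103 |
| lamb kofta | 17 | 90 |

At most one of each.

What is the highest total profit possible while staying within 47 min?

Greedy by ratio would take pulled-pork sliders + halloumi skewers + falafel wrap: 40 min used, total 402.
Replace falafel wrap with elote: the trade gains 33 net, giving 435 at 46 min.
Runner-up pulled-pork sliders + halloumi skewers + falafel wrap tops out at 402.

435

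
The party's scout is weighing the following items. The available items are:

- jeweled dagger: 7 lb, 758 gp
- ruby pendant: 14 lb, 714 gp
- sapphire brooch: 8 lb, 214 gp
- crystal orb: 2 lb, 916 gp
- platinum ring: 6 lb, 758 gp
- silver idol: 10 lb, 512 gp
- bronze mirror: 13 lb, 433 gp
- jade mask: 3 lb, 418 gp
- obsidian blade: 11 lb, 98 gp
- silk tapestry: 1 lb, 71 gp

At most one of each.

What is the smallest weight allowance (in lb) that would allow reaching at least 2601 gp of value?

Need the lightest bundle worth ≥ 2601.
jeweled dagger + crystal orb + platinum ring + jade mask: 2850 value at 18 lb.
Any bundle with less than 18 lb falls short of 2601.

18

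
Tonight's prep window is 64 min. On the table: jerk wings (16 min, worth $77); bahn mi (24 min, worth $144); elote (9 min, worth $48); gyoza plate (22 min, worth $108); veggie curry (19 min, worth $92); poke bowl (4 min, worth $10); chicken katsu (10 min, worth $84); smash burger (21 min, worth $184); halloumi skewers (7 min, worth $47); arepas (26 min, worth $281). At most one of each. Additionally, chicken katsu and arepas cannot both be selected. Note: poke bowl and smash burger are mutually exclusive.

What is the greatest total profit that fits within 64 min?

560

Elote + smash burger + halloumi skewers + arepas uses 63 of the 64 min and totals 560.
No other feasible combination exceeds 560.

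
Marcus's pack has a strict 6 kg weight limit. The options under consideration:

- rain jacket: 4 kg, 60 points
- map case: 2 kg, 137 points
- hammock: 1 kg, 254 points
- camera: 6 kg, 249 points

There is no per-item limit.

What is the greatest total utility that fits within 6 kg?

1524

Ranking by ratio (utility/kg): hammock 254.00, map case 68.50, camera 41.50.
The ratio ordering already packs tightly: 6×hammock, 6 kg, 1524.
Every other selection either busts 6 kg or fails to beat 1524.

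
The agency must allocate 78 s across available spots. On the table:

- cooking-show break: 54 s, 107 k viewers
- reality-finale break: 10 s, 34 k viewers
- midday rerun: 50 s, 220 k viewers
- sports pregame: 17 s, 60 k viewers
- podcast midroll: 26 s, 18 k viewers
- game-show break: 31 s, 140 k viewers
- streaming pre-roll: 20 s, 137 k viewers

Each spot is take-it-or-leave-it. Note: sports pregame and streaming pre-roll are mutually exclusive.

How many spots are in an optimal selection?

2

Optimal total is 357.
midday rerun + streaming pre-roll hits 357 at 70 s.
Any selection reaching 357 contains exactly 2 spots.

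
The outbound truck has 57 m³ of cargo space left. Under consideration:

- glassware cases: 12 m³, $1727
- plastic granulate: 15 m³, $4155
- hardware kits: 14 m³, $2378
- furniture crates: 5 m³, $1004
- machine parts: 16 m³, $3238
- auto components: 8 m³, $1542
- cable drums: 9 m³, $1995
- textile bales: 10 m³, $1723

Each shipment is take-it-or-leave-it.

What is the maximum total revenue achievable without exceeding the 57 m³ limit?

Filling by ratio: plastic granulate + furniture crates + machine parts + auto components + cable drums for 11934, with 4 m³ left unused.
The 8 m³ tied up in auto components is better spent on glassware cases — total rises to 12119 (57 m³).
Nothing else within 57 m³ beats 12119.

12119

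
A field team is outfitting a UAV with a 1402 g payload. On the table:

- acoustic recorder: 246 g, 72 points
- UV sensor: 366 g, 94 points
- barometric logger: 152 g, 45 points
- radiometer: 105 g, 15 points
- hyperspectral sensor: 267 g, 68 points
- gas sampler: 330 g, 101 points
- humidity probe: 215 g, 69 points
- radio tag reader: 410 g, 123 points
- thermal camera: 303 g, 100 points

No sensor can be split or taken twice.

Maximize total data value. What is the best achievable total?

Filling by ratio: radiometer + gas sampler + humidity probe + radio tag reader + thermal camera for 408, with 39 g left unused.
But acoustic recorder + UV sensor + barometric logger + gas sampler + thermal camera fits in 1397 g and reaches 412.

412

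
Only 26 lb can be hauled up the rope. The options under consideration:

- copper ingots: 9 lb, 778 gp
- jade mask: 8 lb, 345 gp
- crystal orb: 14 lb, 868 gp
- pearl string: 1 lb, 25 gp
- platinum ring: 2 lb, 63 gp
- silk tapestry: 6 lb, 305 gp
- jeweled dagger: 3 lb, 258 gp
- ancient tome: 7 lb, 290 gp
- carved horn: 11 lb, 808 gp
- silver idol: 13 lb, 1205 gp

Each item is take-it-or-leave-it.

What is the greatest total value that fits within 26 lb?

2266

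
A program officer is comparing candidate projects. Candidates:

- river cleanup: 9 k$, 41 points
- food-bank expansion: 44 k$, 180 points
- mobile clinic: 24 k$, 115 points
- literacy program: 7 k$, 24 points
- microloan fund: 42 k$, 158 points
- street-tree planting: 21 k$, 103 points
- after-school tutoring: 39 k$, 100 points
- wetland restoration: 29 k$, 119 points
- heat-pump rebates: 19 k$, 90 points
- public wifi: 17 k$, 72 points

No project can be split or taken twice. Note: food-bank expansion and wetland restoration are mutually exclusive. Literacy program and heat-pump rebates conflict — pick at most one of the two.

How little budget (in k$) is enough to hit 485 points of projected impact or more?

108

Look for the lowest-budget combination reaching 485.
Taking food-bank expansion + mobile clinic + street-tree planting + heat-pump rebates gives 488 (≥ 485) for 108 k$.
Any bundle with less than 108 k$ falls short of 485.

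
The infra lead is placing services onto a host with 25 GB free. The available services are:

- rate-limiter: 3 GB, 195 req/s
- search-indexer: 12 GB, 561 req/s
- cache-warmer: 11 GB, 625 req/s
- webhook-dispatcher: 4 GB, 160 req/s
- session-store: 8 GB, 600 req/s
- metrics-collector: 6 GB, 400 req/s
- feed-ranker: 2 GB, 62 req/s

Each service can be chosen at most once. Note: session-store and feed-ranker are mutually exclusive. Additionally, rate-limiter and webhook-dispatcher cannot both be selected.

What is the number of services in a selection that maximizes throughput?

3

The maximum throughput within 25 GB is 1625.
One optimal bundle: cache-warmer + session-store + metrics-collector (25 GB).
Every optimal selection uses 3 services.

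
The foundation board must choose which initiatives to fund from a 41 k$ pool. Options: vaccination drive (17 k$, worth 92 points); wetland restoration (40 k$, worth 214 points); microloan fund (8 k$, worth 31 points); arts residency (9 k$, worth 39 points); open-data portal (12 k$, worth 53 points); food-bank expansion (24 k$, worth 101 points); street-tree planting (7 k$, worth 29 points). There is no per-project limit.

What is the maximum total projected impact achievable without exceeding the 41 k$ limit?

214

Taking the top-ratio projects first gives 2×vaccination drive + street-tree planting for 213 (41 k$).
The 41 k$ tied up in 2×vaccination drive and street-tree planting is better spent on wetland restoration — total rises to 214 (40 k$).
No other feasible combination exceeds 214.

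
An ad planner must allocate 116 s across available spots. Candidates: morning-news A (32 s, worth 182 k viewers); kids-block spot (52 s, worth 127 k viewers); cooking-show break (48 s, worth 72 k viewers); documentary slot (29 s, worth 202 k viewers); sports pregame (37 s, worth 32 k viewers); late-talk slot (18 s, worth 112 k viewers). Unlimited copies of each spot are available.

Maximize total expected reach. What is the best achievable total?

808

By expected reach per s: documentary slot 6.97, late-talk slot 6.22, morning-news A 5.69, kids-block spot 2.44 lead.
4×documentary slot uses 116 of the 116 s and totals 808.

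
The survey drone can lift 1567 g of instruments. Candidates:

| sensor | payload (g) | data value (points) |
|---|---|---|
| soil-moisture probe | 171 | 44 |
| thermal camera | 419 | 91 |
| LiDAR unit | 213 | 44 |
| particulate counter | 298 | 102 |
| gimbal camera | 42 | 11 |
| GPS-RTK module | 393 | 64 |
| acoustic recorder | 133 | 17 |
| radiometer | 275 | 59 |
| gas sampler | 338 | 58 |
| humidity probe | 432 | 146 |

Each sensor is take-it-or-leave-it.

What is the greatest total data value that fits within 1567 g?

Greedy by ratio would take soil-moisture probe + thermal camera + particulate counter + gimbal camera + acoustic recorder + humidity probe: 1495 g used, total 411.
The 175 g tied up in gimbal camera and acoustic recorder is better spent on LiDAR unit — total rises to 427 (1533 g).
No other feasible combination exceeds 427.

427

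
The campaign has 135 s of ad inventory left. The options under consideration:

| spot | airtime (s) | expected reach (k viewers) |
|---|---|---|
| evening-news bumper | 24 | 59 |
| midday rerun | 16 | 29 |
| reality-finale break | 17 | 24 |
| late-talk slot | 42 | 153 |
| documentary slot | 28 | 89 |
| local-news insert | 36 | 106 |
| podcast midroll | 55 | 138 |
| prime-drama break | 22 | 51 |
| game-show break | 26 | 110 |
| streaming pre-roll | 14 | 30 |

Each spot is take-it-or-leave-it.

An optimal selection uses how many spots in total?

Best achievable expected reach is 458.
For example late-talk slot + documentary slot + local-news insert + game-show break achieves it, using 132 s.
Every optimal selection uses 4 spots.

4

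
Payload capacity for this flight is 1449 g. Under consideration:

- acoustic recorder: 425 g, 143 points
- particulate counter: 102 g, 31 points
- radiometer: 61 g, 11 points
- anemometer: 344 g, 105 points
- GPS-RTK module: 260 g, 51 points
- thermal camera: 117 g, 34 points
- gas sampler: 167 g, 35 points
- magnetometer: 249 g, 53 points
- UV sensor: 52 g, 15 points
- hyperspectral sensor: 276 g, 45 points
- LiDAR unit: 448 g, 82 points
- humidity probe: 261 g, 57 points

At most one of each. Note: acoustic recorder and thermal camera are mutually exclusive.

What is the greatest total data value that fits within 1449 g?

Taking acoustic recorder + particulate counter + anemometer + magnetometer + UV sensor + humidity probe: 1433 g used, 404 in data value.
Every other selection either busts 1449 g or breaks a pairing rule or fails to beat 404.

404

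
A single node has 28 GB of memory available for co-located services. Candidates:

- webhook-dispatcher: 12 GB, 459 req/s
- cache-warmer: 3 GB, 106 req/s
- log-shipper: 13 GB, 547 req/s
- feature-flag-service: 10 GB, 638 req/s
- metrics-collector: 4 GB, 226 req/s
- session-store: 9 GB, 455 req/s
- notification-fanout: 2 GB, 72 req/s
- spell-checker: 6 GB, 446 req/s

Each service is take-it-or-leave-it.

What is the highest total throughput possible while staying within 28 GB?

Density check — spell-checker 74.33, feature-flag-service 63.80, metrics-collector 56.50, session-store 50.56 are the best per GB.
A density-first pass picks cache-warmer + feature-flag-service + metrics-collector + notification-fanout + spell-checker — 1488 at 25 GB.
Replace metrics-collector and notification-fanout with session-store: the trade gains 157 net, giving 1645 at 28 GB.

1645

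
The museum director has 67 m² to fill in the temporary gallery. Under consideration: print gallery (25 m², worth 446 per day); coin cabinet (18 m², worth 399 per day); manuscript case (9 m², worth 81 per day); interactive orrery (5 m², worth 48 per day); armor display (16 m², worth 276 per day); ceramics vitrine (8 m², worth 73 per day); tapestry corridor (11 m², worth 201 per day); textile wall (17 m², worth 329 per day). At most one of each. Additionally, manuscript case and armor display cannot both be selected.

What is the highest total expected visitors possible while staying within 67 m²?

1253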